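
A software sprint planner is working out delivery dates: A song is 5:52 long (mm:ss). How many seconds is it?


Minutes: 5
Extra seconds: 52
Seconds per minute: 60
Minutes to seconds: 5 x 60 = 300
Total: 300 + 52 = 352

352


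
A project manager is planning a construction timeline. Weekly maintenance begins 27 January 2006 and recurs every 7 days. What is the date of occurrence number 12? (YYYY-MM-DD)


First occurrence: 2006-01-27 (occurrence 1)
Each occurrence is 7 days after the previous.
Occurrence 12 is 11 weeks after the first.
11 weeks = 77 days
2006-01-27 + 77 days = 2006-04-14

2006-04-14


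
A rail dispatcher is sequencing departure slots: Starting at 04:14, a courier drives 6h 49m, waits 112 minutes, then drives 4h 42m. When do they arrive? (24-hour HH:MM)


Depart: 04:14
Leg 1: +409 min -> 11:03
Layover: +112 min -> 12:55
Leg 2: +282 min -> 17:37
Total travel: 803 minutes = 13h 23m
Arrival: 17:37

17:37


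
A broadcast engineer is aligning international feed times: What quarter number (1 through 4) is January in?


Month: January (month 1)
Q1: January-March (months 1-3)
Q2: April-June (months 4-6)
Q3: July-September (months 7-9)
Q4: October-December (months 10-12)
Month 1 falls in Q1

1


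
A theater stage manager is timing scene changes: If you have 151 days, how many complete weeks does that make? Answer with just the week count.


Total days: 151
Days per week: 7
Division: 151 / 7 = 21 remainder 4
Complete weeks: 21
Remaining days: 4

21


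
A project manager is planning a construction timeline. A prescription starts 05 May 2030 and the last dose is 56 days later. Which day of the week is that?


Start: 2030-05-05 (Sunday)
Step 1 - find target date: add 56 days
  2030-05-05 + 56 days = 2030-06-30
Step 2 - day of week:
  56 mod 7 = 0
  Sunday + 0 days -> Sunday
Result: Sunday (2030-06-30)

Sunday


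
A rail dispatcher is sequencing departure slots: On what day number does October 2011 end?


Month: October
Year: 2011
October is a 31-day month
Total: 31 days

31


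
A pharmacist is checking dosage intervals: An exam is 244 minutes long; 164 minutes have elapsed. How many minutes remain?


Total budget: 244 minutes
Time used: 164 minutes
Remaining: 244 - 164 = 80 minutes
Percent used: 67.2%
Percent remaining: 32.8%

80


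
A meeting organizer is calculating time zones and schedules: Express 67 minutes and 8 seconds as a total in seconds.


Minutes: 67
Seconds: 8
Convert minutes to seconds: 67 x 60 = 4020
Add remaining seconds: 4020 + 8 = 4028

4028


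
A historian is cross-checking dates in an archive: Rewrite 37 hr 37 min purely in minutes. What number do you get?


Hours: 37
Extra minutes: 37
Minutes per hour: 60
Hours to minutes: 37 x 60 = 2220
Total: 2220 + 37 = 2257

2257


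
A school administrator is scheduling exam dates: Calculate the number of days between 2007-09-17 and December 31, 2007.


Start: September 17, 2007
End: December 31, 2007
Days left in September: 13
October: 31
November: 30
December: 31
Sum of remaining months: 92
Total: 13 + 92 = 105

105


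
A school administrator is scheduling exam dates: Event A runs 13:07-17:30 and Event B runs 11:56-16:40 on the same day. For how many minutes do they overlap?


Interval A: [787, 1050] minutes from midnight
Interval B: [716, 1000] minutes from midnight
Overlap start = max(787, 716) = 787
Overlap end = min(1050, 1000) = 1000
Overlap = 1000 - 787 = 213 minutes

213


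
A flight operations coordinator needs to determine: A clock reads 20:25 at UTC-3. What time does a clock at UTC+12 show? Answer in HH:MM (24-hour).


Local time: 20:25 at UTC-3 (offset -3h)
Target zone: UTC+12 (offset 12h)
Difference: 12 - (-3) = 15 hours
Calculation: 20 + (15) = 35
Wraparound: (35) mod 24 = 11
Result: 11:25

11:25


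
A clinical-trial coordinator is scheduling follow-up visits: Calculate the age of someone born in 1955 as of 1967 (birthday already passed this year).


Birth year: 1955
Current year: 1967
Age = current year - birth year
Age = 1967 - 1955 = 12

12


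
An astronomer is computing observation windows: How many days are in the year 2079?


Year: 2079
Check leap year rules:
Divisible by 4? No
2079 is not a leap year
Days: 365

365


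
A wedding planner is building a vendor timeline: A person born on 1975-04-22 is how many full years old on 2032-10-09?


Birth: 1975-04-22
Reference: 2032-10-09
Year difference: 2032 - 1975 = 57
Has birthday (04-22) occurred by 10-09? Yes
Age in full years: 57

57


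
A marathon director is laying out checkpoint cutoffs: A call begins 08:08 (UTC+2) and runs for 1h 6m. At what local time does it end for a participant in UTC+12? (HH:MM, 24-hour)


Start: 08:08 in UTC+2
Step 1 - add duration:
  minutes: 8 + 6 = 14
  hours: 8 + 1 + 0 = 9
  end in UTC+2: 09:14
Step 2 - convert UTC+2 -> UTC+12:
  offset difference: 12 - (2) = 10 hours
  9 + (10) = 19 -> mod 24 = 19
Result: 19:14 in UTC+12

19:14


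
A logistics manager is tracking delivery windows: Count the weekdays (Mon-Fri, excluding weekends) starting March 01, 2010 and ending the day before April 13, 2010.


Start: 2010-03-01 (Monday)
End (exclusive): 2010-04-13 (Tuesday)
Total calendar days: 43
Full weeks: 43 // 7 = 6 -> 30 weekdays
Remaining 1 days starting on Monday:
  Mon(w) -> 1 weekdays
Total business days: 30 + 1 = 31

31


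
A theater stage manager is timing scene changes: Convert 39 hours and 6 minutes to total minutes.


Hours: 39
Minutes: 6
Convert hours to minutes: 39 x 60 = 2340
Add remaining minutes: 2340 + 6 = 2346

2346


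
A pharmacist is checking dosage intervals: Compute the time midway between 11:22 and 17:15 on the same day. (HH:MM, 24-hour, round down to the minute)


Start time: 11:22 = 682 minutes from midnight
End time: 17:15 = 1035 minutes from midnight
Sum: 682 + 1035 = 1717
Midpoint: 1717 / 2 = 858 minutes
Convert: 858 / 60 = 14 hours, 18 minutes
Result: 14:18

14:18


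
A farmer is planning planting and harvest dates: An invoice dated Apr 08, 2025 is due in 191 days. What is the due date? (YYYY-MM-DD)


Start: 2025-04-08
Adding 191 days
Days remaining in April: 22
After April: 169 days still to add
May 2025: 31 days, 138 remaining
June 2025: 30 days, 108 remaining
July 2025: 31 days, 77 remaining
August 2025: 31 days, 46 remaining
Result: 2025-10-16

2025-10-16


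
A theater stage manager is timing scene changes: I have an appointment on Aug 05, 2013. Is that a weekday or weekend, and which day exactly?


Date: 2013-08-05
January 1, 2013 is a Tuesday
Day of year: 217
Offset from Jan 1: 216 days
216 mod 7 = 6
Result: Monday

Monday


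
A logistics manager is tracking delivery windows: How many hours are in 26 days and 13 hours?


Days: 26
Extra hours: 13
Hours per day: 24
Days to hours: 26 x 24 = 624
Total: 624 + 13 = 637

637


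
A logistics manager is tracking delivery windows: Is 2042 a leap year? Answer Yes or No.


Year: 2042
Divisible by 4? 2042 / 4 = 510.5 -> No
Not divisible by 4, so NOT a leap year

No


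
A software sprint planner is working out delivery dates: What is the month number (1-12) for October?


Calendar month order:
9. September
10. October <--
11. November
October is month number 10

10


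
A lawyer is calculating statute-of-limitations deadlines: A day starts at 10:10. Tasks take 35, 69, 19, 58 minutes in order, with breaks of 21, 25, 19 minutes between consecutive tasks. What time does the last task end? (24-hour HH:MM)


Start: 10:10 = 610 min from midnight
  after task 1 (35 min): 10:45
  after break (21 min): 11:06
  after task 2 (69 min): 12:15
  after break (25 min): 12:40
  after task 3 (19 min): 12:59
  after break (19 min): 13:18
  after task 4 (58 min): 14:16
Total elapsed: 246 minutes
End time: 14:16

14:16


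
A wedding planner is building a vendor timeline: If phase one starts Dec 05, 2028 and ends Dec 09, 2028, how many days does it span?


Start date: 2028-12-05
End date: 2028-12-09
Dec 2028: +4 days
Total: 4 days

4


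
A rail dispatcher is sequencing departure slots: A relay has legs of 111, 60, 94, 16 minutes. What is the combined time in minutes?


Durations: 111, 60, 94, 16
Running sum: 111
+ 60 = 171
+ 94 = 265
+ 16 = 281
Total duration: 281 minutes
That is 4 hours and 41 minutes

281


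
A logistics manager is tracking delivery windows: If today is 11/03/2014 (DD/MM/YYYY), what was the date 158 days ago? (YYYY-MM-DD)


Start: 2014-03-11
Subtracting 158 days
Days already passed in March: 11
After going back through March: 147 more days to subtract
February 2014: 28 days, 119 remaining
January 2014: 31 days, 88 remaining
December 2013: 31 days, 57 remaining
November 2013: 30 days, 27 remaining
Result: 2013-10-04

2013-10-04


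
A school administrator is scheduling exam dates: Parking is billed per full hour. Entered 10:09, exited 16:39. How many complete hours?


Start: 10:09
End: 16:39
Hour difference: 16 - 10 = 6 hours
Minute difference: 39 - 9 = 30 minutes
Total minutes: 390
Complete hours: 390 / 60 = 6 (remainder 30)

6


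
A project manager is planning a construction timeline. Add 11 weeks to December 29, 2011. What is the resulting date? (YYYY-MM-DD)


Start: 2011-12-29
Weeks to add: 11
Convert to days: 11 x 7 = 77 days
Add 77 days to 2011-12-29
Result: 2012-03-15

2012-03-15


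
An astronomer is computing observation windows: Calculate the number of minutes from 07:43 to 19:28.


Start time: 07:43 = 463 minutes from midnight
End time: 19:28 = 1168 minutes from midnight
Difference: 1168 - 463 = 705 minutes
That is 11 hours and 45 minutes

705


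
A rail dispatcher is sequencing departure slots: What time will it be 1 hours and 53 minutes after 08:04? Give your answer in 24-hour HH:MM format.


Start time: 08:04
Adding: 1 hours 53 minutes
Minutes: 4 + 53 = 57
Hours: 8 + 1 + 0 = 9
Result: 09:57

09:57


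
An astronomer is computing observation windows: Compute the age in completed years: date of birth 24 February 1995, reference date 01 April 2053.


Birth: 1995-02-24
Reference: 2053-04-01
Year difference: 2053 - 1995 = 58
Has birthday (02-24) occurred by 04-01? Yes
Age in full years: 58

58


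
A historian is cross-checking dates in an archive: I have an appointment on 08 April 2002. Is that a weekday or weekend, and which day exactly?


Date: 2002-04-08
January 1, 2002 is a Tuesday
Day of year: 98
Offset from Jan 1: 97 days
97 mod 7 = 6
Result: Monday

Monday


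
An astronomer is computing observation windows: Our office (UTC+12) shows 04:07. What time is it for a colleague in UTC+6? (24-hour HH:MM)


Local time: 04:07 at UTC+12 (offset 12h)
Target zone: UTC+6 (offset 6h)
Difference: 6 - (12) = -6 hours
Calculation: 4 + (-6) = -2
Wraparound: (-2) mod 24 = 22
Result: 22:07

22:07


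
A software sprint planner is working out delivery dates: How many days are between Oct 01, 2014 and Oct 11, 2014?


Start date: 2014-10-01
End date: 2014-10-11
Oct 2014: +10 days
Total: 10 days

10


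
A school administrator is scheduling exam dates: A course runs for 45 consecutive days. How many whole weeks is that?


Total days: 45
Days per week: 7
Division: 45 / 7 = 6 remainder 3
Complete weeks: 6
Remaining days: 3

6


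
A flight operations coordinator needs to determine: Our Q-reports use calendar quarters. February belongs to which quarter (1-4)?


Month: February (month 2)
Q1: January-March (months 1-3)
Q2: April-June (months 4-6)
Q3: July-September (months 7-9)
Q4: October-December (months 10-12)
Month 2 falls in Q1

1


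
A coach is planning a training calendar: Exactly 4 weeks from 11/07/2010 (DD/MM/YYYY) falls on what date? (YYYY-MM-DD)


Start: 2010-07-11
Weeks to add: 4
Convert to days: 4 x 7 = 28 days
Add 28 days to 2010-07-11
Result: 2010-08-08

2010-08-08


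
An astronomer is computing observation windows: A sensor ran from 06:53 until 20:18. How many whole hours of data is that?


Start: 06:53
End: 20:18
Hour difference: 20 - 6 = 14 hours
Minute difference: 18 - 53 = -35 minutes
Total minutes: 805
Complete hours: 805 / 60 = 13 (remainder 25)

13


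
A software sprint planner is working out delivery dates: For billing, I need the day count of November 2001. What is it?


Month: November
Year: 2001
November is a 30-day month
Total: 30 days

30


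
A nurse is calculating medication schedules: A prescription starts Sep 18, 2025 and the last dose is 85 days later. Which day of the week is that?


Start: 2025-09-18 (Thursday)
Step 1 - find target date: add 85 days
  2025-09-18 + 85 days = 2025-12-12
Step 2 - day of week:
  85 mod 7 = 1
  Thursday + 1 days -> Friday
Result: Friday (2025-12-12)

Friday


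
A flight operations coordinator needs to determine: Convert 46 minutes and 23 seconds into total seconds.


Minutes: 46
Seconds: 23
Convert minutes to seconds: 46 x 60 = 2760
Add remaining seconds: 2760 + 23 = 2783

2783


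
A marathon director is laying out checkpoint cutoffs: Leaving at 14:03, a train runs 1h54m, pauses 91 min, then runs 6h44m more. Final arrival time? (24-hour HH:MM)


Depart: 14:03
Leg 1: +114 min -> 15:57
Layover: +91 min -> 17:28
Leg 2: +404 min -> 00:12
Total travel: 609 minutes = 10h 9m
Arrival: 00:12

00:12


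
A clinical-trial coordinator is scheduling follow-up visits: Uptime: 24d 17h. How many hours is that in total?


Days: 24
Extra hours: 17
Hours per day: 24
Days to hours: 24 x 24 = 576
Total: 576 + 17 = 593

593


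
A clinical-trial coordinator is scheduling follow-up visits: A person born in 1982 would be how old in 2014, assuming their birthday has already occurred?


Birth year: 1982
Current year: 2014
Age = current year - birth year
Age = 2014 - 1982 = 32

32


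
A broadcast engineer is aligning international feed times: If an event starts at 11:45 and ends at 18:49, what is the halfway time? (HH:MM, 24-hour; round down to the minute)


Start time: 11:45 = 705 minutes from midnight
End time: 18:49 = 1129 minutes from midnight
Sum: 705 + 1129 = 1834
Midpoint: 1834 / 2 = 917 minutes
Convert: 917 / 60 = 15 hours, 17 minutes
Result: 15:17

15:17


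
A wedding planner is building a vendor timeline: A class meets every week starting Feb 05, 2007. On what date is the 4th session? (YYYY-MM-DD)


First occurrence: 2007-02-05 (occurrence 1)
Each occurrence is 7 days after the previous.
Occurrence 4 is 3 weeks after the first.
3 weeks = 21 days
2007-02-05 + 21 days = 2007-02-26

2007-02-26


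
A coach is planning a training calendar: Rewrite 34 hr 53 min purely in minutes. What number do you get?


Hours: 34
Extra minutes: 53
Minutes per hour: 60
Hours to minutes: 34 x 60 = 2040
Total: 2040 + 53 = 2093

2093


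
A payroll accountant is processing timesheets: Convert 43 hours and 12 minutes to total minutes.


Hours: 43
Minutes: 12
Convert hours to minutes: 43 x 60 = 2580
Add remaining minutes: 2580 + 12 = 2592

2592


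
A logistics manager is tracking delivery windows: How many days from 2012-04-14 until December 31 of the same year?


Start: April 14, 2012
End: December 31, 2012
Days left in April: 16
May: 31
June: 30
July: 31
August: 31
... plus remaining months
Sum of remaining months: 245
Total: 16 + 245 = 261

261


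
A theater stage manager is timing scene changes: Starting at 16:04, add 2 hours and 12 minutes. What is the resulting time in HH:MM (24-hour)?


Start time: 16:04
Adding: 2 hours 12 minutes
Minutes: 4 + 12 = 16
Hours: 16 + 2 + 0 = 18
Result: 18:16

18:16


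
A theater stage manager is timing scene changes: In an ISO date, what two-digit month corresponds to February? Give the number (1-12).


Calendar month order:
1. January
2. February <--
3. March
February is month number 2

2


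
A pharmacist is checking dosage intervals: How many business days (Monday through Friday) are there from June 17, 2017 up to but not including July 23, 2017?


Start: 2017-06-17 (Saturday)
End (exclusive): 2017-07-23 (Sunday)
Total calendar days: 36
Full weeks: 36 // 7 = 5 -> 25 weekdays
Remaining 1 days starting on Saturday:
  Sat(-) -> 0 weekdays
Total business days: 25 + 0 = 25

25


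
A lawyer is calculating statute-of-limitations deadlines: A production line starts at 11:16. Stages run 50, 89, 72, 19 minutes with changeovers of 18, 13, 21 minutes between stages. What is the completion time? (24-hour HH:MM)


Start: 11:16 = 676 min from midnight
  after task 1 (50 min): 12:06
  after break (18 min): 12:24
  after task 2 (89 min): 13:53
  after break (13 min): 14:06
  after task 3 (72 min): 15:18
  after break (21 min): 15:39
  after task 4 (19 min): 15:58
Total elapsed: 282 minutes
End time: 15:58

15:58


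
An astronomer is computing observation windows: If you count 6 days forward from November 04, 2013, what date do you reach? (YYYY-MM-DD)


Start: 2013-11-04
Adding 6 days
Days remaining in November: 26
Result: 2013-11-10

2013-11-10


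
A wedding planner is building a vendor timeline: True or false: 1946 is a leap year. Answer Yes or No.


Year: 1946
Divisible by 4? 1946 / 4 = 486.5 -> No
Not divisible by 4, so NOT a leap year

No


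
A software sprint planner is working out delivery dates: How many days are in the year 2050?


Year: 2050
Check leap year rules:
Divisible by 4? No
2050 is not a leap year
Days: 365

365


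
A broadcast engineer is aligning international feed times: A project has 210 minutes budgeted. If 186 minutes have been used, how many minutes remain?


Total budget: 210 minutes
Time used: 186 minutes
Remaining: 210 - 186 = 24 minutes
Percent used: 88.6%
Percent remaining: 11.4%

24


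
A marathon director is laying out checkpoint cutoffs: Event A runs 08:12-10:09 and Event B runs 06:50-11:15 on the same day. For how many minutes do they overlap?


Interval A: [492, 609] minutes from midnight
Interval B: [410, 675] minutes from midnight
Overlap start = max(492, 410) = 492
Overlap end = min(609, 675) = 609
Overlap = 609 - 492 = 117 minutes

117


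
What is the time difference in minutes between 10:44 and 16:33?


Start time: 10:44 = 644 minutes from midnight
End time: 16:33 = 993 minutes from midnight
Difference: 993 - 644 = 349 minutes
That is 5 hours and 49 minutes

349


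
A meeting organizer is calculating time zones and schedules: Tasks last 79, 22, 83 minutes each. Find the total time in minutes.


Durations: 79, 22, 83
Running sum: 79
+ 22 = 101
+ 83 = 184
Total duration: 184 minutes
That is 3 hours and 4 minutes

184


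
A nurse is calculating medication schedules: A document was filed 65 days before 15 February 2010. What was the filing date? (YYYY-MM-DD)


Start: 2010-02-15
Subtracting 65 days
Days already passed in February: 15
After going back through February: 50 more days to subtract
January 2010: 31 days, 19 remaining
December 2009 has 31 days, need 19
Result: 2009-12-12

2009-12-12


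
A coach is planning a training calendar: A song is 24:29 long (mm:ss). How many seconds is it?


Minutes: 24
Extra seconds: 29
Seconds per minute: 60
Minutes to seconds: 24 x 60 = 1440
Total: 1440 + 29 = 1469

1469


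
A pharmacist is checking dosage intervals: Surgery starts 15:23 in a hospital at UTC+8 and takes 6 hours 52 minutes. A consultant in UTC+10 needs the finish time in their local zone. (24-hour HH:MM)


Start: 15:23 in UTC+8
Step 1 - add duration:
  minutes: 23 + 52 = 75 (carry 1h)
  hours: 15 + 6 + 1 = 22
  end in UTC+8: 22:15
Step 2 - convert UTC+8 -> UTC+10:
  offset difference: 10 - (8) = 2 hours
  22 + (2) = 24 -> mod 24 = 0
Result: 00:15 in UTC+10

00:15


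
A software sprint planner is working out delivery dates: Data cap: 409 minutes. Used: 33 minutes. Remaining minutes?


Total budget: 409 minutes
Time used: 33 minutes
Remaining: 409 - 33 = 376 minutes
Percent used: 8.1%
Percent remaining: 91.9%

376


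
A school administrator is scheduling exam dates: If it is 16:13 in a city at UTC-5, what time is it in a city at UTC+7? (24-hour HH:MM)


Local time: 16:13 at UTC-5 (offset -5h)
Target zone: UTC+7 (offset 7h)
Difference: 7 - (-5) = 12 hours
Calculation: 16 + (12) = 28
Wraparound: (28) mod 24 = 4
Result: 04:13

04:13


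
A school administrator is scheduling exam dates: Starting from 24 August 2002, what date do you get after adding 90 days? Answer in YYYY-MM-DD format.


Start: 2002-08-24
Adding 90 days
Days remaining in August: 7
After August: 83 days still to add
September 2002: 30 days, 53 remaining
October 2002: 31 days, 22 remaining
November 2002 has 30 days, need 22
Result: 2002-11-22

2002-11-22


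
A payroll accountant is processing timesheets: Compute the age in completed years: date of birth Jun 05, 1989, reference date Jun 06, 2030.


Birth: 1989-06-05
Reference: 2030-06-06
Year difference: 2030 - 1989 = 41
Has birthday (06-05) occurred by 06-06? Yes
Age in full years: 41

41


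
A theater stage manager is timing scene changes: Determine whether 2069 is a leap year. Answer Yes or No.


Year: 2069
Divisible by 4? 2069 / 4 = 517.25 -> No
Not divisible by 4, so NOT a leap year

No


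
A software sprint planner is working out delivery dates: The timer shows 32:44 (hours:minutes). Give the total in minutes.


Hours: 32
Minutes: 44
Convert hours to minutes: 32 x 60 = 1920
Add remaining minutes: 1920 + 44 = 1964

1964


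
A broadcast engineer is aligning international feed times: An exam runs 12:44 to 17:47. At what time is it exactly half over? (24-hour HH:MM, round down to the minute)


Start time: 12:44 = 764 minutes from midnight
End time: 17:47 = 1067 minutes from midnight
Sum: 764 + 1067 = 1831
Midpoint: 1831 / 2 = 915 minutes
Convert: 915 / 60 = 15 hours, 15 minutes
Result: 15:15

15:15


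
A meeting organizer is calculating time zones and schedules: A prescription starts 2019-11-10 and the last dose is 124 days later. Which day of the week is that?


Start: 2019-11-10 (Sunday)
Step 1 - find target date: add 124 days
  2019-11-10 + 124 days = 2020-03-13
Step 2 - day of week:
  124 mod 7 = 5
  Sunday + 5 days -> Friday
Result: Friday (2020-03-13)

Friday


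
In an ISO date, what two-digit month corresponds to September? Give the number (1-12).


Calendar month order:
8. August
9. September <--
10. October
September is month number 9

9


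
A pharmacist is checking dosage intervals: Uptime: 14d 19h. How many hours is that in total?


Days: 14
Extra hours: 19
Hours per day: 24
Days to hours: 14 x 24 = 336
Total: 336 + 19 = 355

355


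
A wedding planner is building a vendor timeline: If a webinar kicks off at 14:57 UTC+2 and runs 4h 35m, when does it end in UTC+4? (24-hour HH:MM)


Start: 14:57 in UTC+2
Step 1 - add duration:
  minutes: 57 + 35 = 92 (carry 1h)
  hours: 14 + 4 + 1 = 19
  end in UTC+2: 19:32
Step 2 - convert UTC+2 -> UTC+4:
  offset difference: 4 - (2) = 2 hours
  19 + (2) = 21 -> mod 24 = 21
Result: 21:32 in UTC+4

21:32


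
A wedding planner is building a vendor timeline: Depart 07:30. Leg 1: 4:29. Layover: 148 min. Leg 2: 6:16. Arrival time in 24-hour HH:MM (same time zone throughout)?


Depart: 07:30
Leg 1: +269 min -> 11:59
Layover: +148 min -> 14:27
Leg 2: +376 min -> 20:43
Total travel: 793 minutes = 13h 13m
Arrival: 20:43

20:43


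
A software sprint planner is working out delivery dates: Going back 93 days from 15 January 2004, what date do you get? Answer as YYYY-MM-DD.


Start: 2004-01-15
Subtracting 93 days
Days already passed in January: 15
After going back through January: 78 more days to subtract
December 2003: 31 days, 47 remaining
November 2003: 30 days, 17 remaining
October 2003 has 31 days, need 17
Result: 2003-10-14

2003-10-14


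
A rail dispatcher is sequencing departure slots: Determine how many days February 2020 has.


Month: February
Year: 2020
2020 is a leap year
February has 29 days
Total: 29 days

29


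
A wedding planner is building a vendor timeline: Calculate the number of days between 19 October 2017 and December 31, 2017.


Start: October 19, 2017
End: December 31, 2017
Days left in October: 12
November: 30
December: 31
Sum of remaining months: 61
Total: 12 + 61 = 73

73


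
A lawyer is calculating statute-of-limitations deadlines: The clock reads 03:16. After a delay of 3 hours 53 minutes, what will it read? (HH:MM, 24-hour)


Start time: 03:16
Adding: 3 hours 53 minutes
Minutes: 16 + 53 = 69
Minute overflow: 69 >= 60, so carry 1 hour, minutes = 9
Hours: 3 + 3 + 1 = 7
Result: 07:09

07:09


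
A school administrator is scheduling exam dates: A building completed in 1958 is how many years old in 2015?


Birth year: 1958
Current year: 2015
Age = current year - birth year
Age = 2015 - 1958 = 57

57


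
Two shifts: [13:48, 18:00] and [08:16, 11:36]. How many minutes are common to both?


Interval A: [828, 1080] minutes from midnight
Interval B: [496, 696] minutes from midnight
Overlap start = max(828, 496) = 828
Overlap end = min(1080, 696) = 696
End <= start, so the intervals do not overlap: 0 minutes

0


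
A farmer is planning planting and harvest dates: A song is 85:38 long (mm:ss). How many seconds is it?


Minutes: 85
Extra seconds: 38
Seconds per minute: 60
Minutes to seconds: 85 x 60 = 5100
Total: 5100 + 38 = 5138

5138


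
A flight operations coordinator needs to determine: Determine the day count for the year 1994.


Year: 1994
Check leap year rules:
Divisible by 4? No
1994 is not a leap year
Days: 365

365


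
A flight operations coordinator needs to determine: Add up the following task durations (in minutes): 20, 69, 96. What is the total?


Durations: 20, 69, 96
Running sum: 20
+ 69 = 89
+ 96 = 185
Total duration: 185 minutes
That is 3 hours and 5 minutes

185


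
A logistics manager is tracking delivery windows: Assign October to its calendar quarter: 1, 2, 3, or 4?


Month: October (month 10)
Q1: January-March (months 1-3)
Q2: April-June (months 4-6)
Q3: July-September (months 7-9)
Q4: October-December (months 10-12)
Month 10 falls in Q4

4


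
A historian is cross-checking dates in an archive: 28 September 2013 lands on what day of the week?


Date: 2013-09-28
January 1, 2013 is a Tuesday
Day of year: 271
Offset from Jan 1: 270 days
270 mod 7 = 4
Result: Saturday

Saturday


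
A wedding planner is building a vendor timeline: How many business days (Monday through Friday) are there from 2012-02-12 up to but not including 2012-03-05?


Start: 2012-02-12 (Sunday)
End (exclusive): 2012-03-05 (Monday)
Total calendar days: 22
Full weeks: 22 // 7 = 3 -> 15 weekdays
Remaining 1 days starting on Sunday:
  Sun(-) -> 0 weekdays
Total business days: 15 + 0 = 15

15


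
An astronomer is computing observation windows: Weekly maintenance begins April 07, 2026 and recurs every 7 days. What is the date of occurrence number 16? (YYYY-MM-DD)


First occurrence: 2026-04-07 (occurrence 1)
Each occurrence is 7 days after the previous.
Occurrence 16 is 15 weeks after the first.
15 weeks = 105 days
2026-04-07 + 105 days = 2026-07-21

2026-07-21


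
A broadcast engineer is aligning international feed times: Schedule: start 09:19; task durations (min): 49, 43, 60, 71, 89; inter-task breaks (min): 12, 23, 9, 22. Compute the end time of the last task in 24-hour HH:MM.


Start: 09:19 = 559 min from midnight
  after task 1 (49 min): 10:08
  after break (12 min): 10:20
  after task 2 (43 min): 11:03
  after break (23 min): 11:26
  after task 3 (60 min): 12:26
  after break (9 min): 12:35
  after task 4 (71 min): 13:46
  after break (22 min): 14:08
  after task 5 (89 min): 15:37
Total elapsed: 378 minutes
End time: 15:37

15:37


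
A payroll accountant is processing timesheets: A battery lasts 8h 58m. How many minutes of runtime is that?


Hours: 8
Extra minutes: 58
Minutes per hour: 60
Hours to minutes: 8 x 60 = 480
Total: 480 + 58 = 538

538


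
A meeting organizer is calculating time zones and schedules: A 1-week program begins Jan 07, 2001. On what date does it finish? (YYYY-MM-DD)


Start: 2001-01-07
Weeks to add: 1
Convert to days: 1 x 7 = 7 days
Add 7 days to 2001-01-07
Result: 2001-01-14

2001-01-14


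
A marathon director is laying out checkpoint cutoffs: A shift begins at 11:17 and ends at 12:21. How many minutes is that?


Start time: 11:17 = 677 minutes from midnight
End time: 12:21 = 741 minutes from midnight
Difference: 741 - 677 = 64 minutes
That is 1 hours and 4 minutes

64


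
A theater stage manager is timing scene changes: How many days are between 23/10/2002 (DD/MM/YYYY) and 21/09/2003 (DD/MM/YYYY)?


Start date: 2002-10-23
End date: 2003-09-21
Oct 2002: +9 days
Nov 2002: +30 days
Dec 2002: +31 days
... (9 more months)
Total: 333 days

333


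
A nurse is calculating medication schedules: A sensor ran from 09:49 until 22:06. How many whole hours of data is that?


Start: 09:49
End: 22:06
Hour difference: 22 - 9 = 13 hours
Minute difference: 6 - 49 = -43 minutes
Total minutes: 737
Complete hours: 737 / 60 = 12 (remainder 17)

12


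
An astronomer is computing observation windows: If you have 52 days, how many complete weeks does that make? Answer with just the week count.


Total days: 52
Days per week: 7
Division: 52 / 7 = 7 remainder 3
Complete weeks: 7
Remaining days: 3

7


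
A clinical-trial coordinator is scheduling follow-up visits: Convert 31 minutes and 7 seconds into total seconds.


Minutes: 31
Seconds: 7
Convert minutes to seconds: 31 x 60 = 1860
Add remaining seconds: 1860 + 7 = 1867

1867


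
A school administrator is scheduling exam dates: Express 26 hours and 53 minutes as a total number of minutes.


Hours: 26
Extra minutes: 53
Minutes per hour: 60
Hours to minutes: 26 x 60 = 1560
Total: 1560 + 53 = 1613

1613


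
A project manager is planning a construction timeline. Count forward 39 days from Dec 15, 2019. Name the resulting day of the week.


Start: 2019-12-15 (Sunday)
Step 1 - find target date: add 39 days
  2019-12-15 + 39 days = 2020-01-23
Step 2 - day of week:
  39 mod 7 = 4
  Sunday + 4 days -> Thursday
Result: Thursday (2020-01-23)

Thursday


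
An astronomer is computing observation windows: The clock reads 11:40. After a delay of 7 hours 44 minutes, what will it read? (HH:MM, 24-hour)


Start time: 11:40
Adding: 7 hours 44 minutes
Minutes: 40 + 44 = 84
Minute overflow: 84 >= 60, so carry 1 hour, minutes = 24
Hours: 11 + 7 + 1 = 19
Result: 19:24

19:24


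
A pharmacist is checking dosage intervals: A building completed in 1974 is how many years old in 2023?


Birth year: 1974
Current year: 2023
Age = current year - birth year
Age = 2023 - 1974 = 49

49


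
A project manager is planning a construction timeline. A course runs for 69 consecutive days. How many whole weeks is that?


Total days: 69
Days per week: 7
Division: 69 / 7 = 9 remainder 6
Complete weeks: 9
Remaining days: 6

9


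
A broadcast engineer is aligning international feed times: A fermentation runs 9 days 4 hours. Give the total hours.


Days: 9
Extra hours: 4
Hours per day: 24
Days to hours: 9 x 24 = 216
Total: 216 + 4 = 220

220


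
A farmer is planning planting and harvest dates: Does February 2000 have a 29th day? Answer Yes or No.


Year: 2000
Divisible by 4? 2000 / 4 = 500.0 -> Yes
Divisible by 100? 2000 / 100 = 20.0 -> Yes
Divisible by 400? 2000 / 400 = 5.0 -> Yes
Divisible by 400, so it IS a leap year

Yes


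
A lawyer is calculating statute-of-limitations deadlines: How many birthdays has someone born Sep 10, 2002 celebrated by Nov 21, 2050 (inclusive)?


Birth: 2002-09-10
Reference: 2050-11-21
Year difference: 2050 - 2002 = 48
Has birthday (09-10) occurred by 11-21? Yes
Age in full years: 48

48


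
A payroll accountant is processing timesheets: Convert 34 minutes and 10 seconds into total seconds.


Minutes: 34
Seconds: 10
Convert minutes to seconds: 34 x 60 = 2040
Add remaining seconds: 2040 + 10 = 2050

2050


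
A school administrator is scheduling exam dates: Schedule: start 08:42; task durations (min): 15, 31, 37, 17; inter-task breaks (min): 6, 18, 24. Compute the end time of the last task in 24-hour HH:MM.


Start: 08:42 = 522 min from midnight
  after task 1 (15 min): 08:57
  after break (6 min): 09:03
  after task 2 (31 min): 09:34
  after break (18 min): 09:52
  after task 3 (37 min): 10:29
  after break (24 min): 10:53
  after task 4 (17 min): 11:10
Total elapsed: 148 minutes
End time: 11:10

11:10


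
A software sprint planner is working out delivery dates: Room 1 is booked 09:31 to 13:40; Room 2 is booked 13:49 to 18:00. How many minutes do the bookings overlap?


Interval A: [571, 820] minutes from midnight
Interval B: [829, 1080] minutes from midnight
Overlap start = max(571, 829) = 829
Overlap end = min(820, 1080) = 820
End <= start, so the intervals do not overlap: 0 minutes

0


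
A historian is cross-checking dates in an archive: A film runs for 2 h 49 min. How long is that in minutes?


Hours: 2
Minutes: 49
Convert hours to minutes: 2 x 60 = 120
Add remaining minutes: 120 + 49 = 169

169


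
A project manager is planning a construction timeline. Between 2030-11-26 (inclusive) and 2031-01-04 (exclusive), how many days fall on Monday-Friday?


Start: 2030-11-26 (Tuesday)
End (exclusive): 2031-01-04 (Saturday)
Total calendar days: 39
Full weeks: 39 // 7 = 5 -> 25 weekdays
Remaining 4 days starting on Tuesday:
  Tue(w), Wed(w), Thu(w), Fri(w) -> 4 weekdays
Total business days: 25 + 4 = 29

29


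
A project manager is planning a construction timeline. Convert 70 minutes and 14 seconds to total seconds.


Minutes: 70
Extra seconds: 14
Seconds per minute: 60
Minutes to seconds: 70 x 60 = 4200
Total: 4200 + 14 = 4214

4214


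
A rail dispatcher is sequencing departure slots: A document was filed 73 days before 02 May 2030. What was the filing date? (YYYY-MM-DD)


Start: 2030-05-02
Subtracting 73 days
Days already passed in May: 2
After going back through May: 71 more days to subtract
April 2030: 30 days, 41 remaining
March 2030: 31 days, 10 remaining
February 2030 has 28 days, need 10
Result: 2030-02-18

2030-02-18


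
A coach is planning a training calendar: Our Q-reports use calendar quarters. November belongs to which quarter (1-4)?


Month: November (month 11)
Q1: January-March (months 1-3)
Q2: April-June (months 4-6)
Q3: July-September (months 7-9)
Q4: October-December (months 10-12)
Month 11 falls in Q4

4


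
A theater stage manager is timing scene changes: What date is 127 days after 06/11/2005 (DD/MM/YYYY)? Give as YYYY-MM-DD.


Start: 2005-11-06
Adding 127 days
Days remaining in November: 24
After November: 103 days still to add
December 2005: 31 days, 72 remaining
January 2006: 31 days, 41 remaining
February 2006: 28 days, 13 remaining
March 2006 has 31 days, need 13
Result: 2006-03-13

2006-03-13


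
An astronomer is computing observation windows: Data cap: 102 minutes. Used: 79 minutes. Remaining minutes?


Total budget: 102 minutes
Time used: 79 minutes
Remaining: 102 - 79 = 23 minutes
Percent used: 77.5%
Percent remaining: 22.5%

23


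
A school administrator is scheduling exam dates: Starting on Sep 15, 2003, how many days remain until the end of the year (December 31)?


Start: September 15, 2003
End: December 31, 2003
Days left in September: 15
October: 31
November: 30
December: 31
Sum of remaining months: 92
Total: 15 + 92 = 107

107


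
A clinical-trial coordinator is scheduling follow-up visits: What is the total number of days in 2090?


Year: 2090
Check leap year rules:
Divisible by 4? No
2090 is not a leap year
Days: 365

365


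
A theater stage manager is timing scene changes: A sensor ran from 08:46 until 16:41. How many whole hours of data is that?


Start: 08:46
End: 16:41
Hour difference: 16 - 8 = 8 hours
Minute difference: 41 - 46 = -5 minutes
Total minutes: 475
Complete hours: 475 / 60 = 7 (remainder 55)

7


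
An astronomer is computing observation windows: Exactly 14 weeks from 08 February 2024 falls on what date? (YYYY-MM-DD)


Start: 2024-02-08
Weeks to add: 14
Convert to days: 14 x 7 = 98 days
Add 98 days to 2024-02-08
Result: 2024-05-16

2024-05-16


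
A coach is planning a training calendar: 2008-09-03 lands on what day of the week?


Date: 2008-09-03
January 1, 2008 is a Tuesday
Day of year: 247
Offset from Jan 1: 246 days
246 mod 7 = 1
Result: Wednesday

Wednesday


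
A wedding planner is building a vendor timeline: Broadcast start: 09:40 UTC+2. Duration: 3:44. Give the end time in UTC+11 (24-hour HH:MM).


Start: 09:40 in UTC+2
Step 1 - add duration:
  minutes: 40 + 44 = 84 (carry 1h)
  hours: 9 + 3 + 1 = 13
  end in UTC+2: 13:24
Step 2 - convert UTC+2 -> UTC+11:
  offset difference: 11 - (2) = 9 hours
  13 + (9) = 22 -> mod 24 = 22
Result: 22:24 in UTC+11

22:24


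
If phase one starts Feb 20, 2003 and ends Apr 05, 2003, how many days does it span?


Start date: 2003-02-20
End date: 2003-04-05
Feb 2003: +9 days
Mar 2003: +31 days
Apr 2003: +4 days
Total: 44 days

44


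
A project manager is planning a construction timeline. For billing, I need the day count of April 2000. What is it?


Month: April
Year: 2000
April is a 30-day month
Total: 30 days

30


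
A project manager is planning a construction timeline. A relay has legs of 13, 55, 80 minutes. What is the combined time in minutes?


Durations: 13, 55, 80
Running sum: 13
+ 55 = 68
+ 80 = 148
Total duration: 148 minutes
That is 2 hours and 28 minutes

148


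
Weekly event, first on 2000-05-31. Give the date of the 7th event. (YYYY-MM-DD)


First occurrence: 2000-05-31 (occurrence 1)
Each occurrence is 7 days after the previous.
Occurrence 7 is 6 weeks after the first.
6 weeks = 42 days
2000-05-31 + 42 days = 2000-07-12

2000-07-12


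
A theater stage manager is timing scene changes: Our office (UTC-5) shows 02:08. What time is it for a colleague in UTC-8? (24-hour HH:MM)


Local time: 02:08 at UTC-5 (offset -5h)
Target zone: UTC-8 (offset -8h)
Difference: -8 - (-5) = -3 hours
Calculation: 2 + (-3) = -1
Wraparound: (-1) mod 24 = 23
Result: 23:08

23:08


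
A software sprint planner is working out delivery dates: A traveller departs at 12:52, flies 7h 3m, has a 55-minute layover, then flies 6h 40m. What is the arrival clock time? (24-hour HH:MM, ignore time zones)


Depart: 12:52
Leg 1: +423 min -> 19:55
Layover: +55 min -> 20:50
Leg 2: +400 min -> 03:30
Total travel: 878 minutes = 14h 38m
Arrival: 03:30

03:30


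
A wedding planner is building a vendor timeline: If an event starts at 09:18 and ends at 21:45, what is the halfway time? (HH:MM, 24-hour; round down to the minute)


Start time: 09:18 = 558 minutes from midnight
End time: 21:45 = 1305 minutes from midnight
Sum: 558 + 1305 = 1863
Midpoint: 1863 / 2 = 931 minutes
Convert: 931 / 60 = 15 hours, 31 minutes
Result: 15:31

15:31


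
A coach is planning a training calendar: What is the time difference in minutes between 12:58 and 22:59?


Start time: 12:58 = 778 minutes from midnight
End time: 22:59 = 1379 minutes from midnight
Difference: 1379 - 778 = 601 minutes
That is 10 hours and 1 minutes

601


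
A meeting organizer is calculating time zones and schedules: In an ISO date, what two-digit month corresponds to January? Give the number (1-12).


Calendar month order:
1. January <--
2. February
January is month number 1

1


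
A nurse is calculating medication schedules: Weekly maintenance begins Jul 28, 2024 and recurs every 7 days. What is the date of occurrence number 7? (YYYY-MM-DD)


First occurrence: 2024-07-28 (occurrence 1)
Each occurrence is 7 days after the previous.
Occurrence 7 is 6 weeks after the first.
6 weeks = 42 days
2024-07-28 + 42 days = 2024-09-08

2024-09-08


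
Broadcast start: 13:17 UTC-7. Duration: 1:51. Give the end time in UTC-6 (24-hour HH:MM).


Start: 13:17 in UTC-7
Step 1 - add duration:
  minutes: 17 + 51 = 68 (carry 1h)
  hours: 13 + 1 + 1 = 15
  end in UTC-7: 15:08
Step 2 - convert UTC-7 -> UTC-6:
  offset difference: -6 - (-7) = 1 hours
  15 + (1) = 16 -> mod 24 = 16
Result: 16:08 in UTC-6

16:08
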